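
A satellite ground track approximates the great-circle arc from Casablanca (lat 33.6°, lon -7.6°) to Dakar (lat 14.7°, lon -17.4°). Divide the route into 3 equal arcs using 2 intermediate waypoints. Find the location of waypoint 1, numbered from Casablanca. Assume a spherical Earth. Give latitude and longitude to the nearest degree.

Write both endpoints as unit vectors p₁, p₂ with components (cos φ cos λ, cos φ sin λ, sin φ).
The central angle between the endpoints is δ = arccos(p₁·p₂) ≈ 0.364 rad (20.9°).
Interpolate at f = 1/3 with slerp weights a = sin((1−f)δ)/sin δ ≈ 0.675, b = sin(fδ)/sin δ ≈ 0.340.
p = a·p₁ + b·p₂ ≈ (0.871, -0.173, 0.460); φ = arcsin(p_z) ≈ 27.37°, λ = atan2(p_y, p_x) ≈ -11.21°.

≈ lat 27°, lon -11°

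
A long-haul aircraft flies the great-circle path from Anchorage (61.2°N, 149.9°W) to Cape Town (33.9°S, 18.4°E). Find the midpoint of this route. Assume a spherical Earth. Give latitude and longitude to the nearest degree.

≈ 41°N, 3°E

Convert each endpoint to a unit vector on the sphere (x = cos φ cos λ, y = cos φ sin λ, z = sin φ).
The central angle between the endpoints is δ = arccos(p₁·p₂) ≈ 2.647 rad (151.7°).
Interpolate at f = 1/2 with slerp weights a = sin((1−f)δ)/sin δ ≈ 2.044, b = sin(fδ)/sin δ ≈ 2.044.
p = a·p₁ + b·p₂ ≈ (0.758, 0.042, 0.651); φ = arcsin(p_z) ≈ 40.62°, λ = atan2(p_y, p_x) ≈ 3.15°.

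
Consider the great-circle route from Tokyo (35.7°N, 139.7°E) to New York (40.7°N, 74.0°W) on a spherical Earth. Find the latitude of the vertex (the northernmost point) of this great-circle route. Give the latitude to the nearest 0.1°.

≈ 69.8°N

The great circle lies in the plane with unit normal n̂ = (p₁ × p₂)/|p₁ × p₂|.
Here n̂_z ≈ +0.345; the vertex latitude is φ_max = arccos|n̂_z| ≈ 69.8°.
Check via Clairaut: cos φ_max = |cos φ₁| · sin C = cos(35.7°)·sin(25.1°) ≈ 0.345, again giving ≈ 69.8°.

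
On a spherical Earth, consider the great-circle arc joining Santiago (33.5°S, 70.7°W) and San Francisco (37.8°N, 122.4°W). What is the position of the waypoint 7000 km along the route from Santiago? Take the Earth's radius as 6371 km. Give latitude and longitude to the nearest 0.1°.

≈ 19.3°N, 106.6°W

Write both endpoints as unit vectors p₁, p₂ with components (cos φ cos λ, cos φ sin λ, sin φ).
The central angle between the endpoints is δ = arccos(p₁·p₂) ≈ 1.501 rad (86.0°). The total great-circle distance is δ·R ≈ 1.501 × 6371 ≈ 9561 km, so the target fraction is f = 7000/9561 ≈ 0.732.
Interpolate at f ≈ 0.732 with slerp weights a = sin((1−f)δ)/sin δ ≈ 0.392, b = sin(fδ)/sin δ ≈ 0.893.
p = a·p₁ + b·p₂ ≈ (-0.270, -0.904, 0.331); φ = arcsin(p_z) ≈ 19.32°, λ = atan2(p_y, p_x) ≈ -106.62°.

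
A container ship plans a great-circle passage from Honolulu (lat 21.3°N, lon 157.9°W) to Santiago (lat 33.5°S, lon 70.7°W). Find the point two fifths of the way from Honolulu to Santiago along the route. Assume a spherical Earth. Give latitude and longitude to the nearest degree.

≈ lat 2°S, lon 125°W

Write both endpoints as unit vectors p₁, p₂ with components (cos φ cos λ, cos φ sin λ, sin φ).
The central angle between the endpoints is δ = arccos(p₁·p₂) ≈ 1.734 rad (99.4°).
Interpolate at f = 2/5 with slerp weights a = sin((1−f)δ)/sin δ ≈ 0.874, b = sin(fδ)/sin δ ≈ 0.648.
p = a·p₁ + b·p₂ ≈ (-0.576, -0.816, -0.040); φ = arcsin(p_z) ≈ -2.30°, λ = atan2(p_y, p_x) ≈ -125.21°.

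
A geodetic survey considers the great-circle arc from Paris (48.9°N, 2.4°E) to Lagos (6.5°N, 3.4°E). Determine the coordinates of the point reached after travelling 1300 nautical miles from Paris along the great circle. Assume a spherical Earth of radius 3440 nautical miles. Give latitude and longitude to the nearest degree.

The haversine formula gives a central angle δ ≈ 0.740 rad (42.4°) between the endpoints. The total great-circle distance is δ·R ≈ 0.740 × 3440 ≈ 2546 nmi, so the target fraction is f = 1300/2546 ≈ 0.511.
Interpolate at f ≈ 0.511 with slerp weights a = sin((1−f)δ)/sin δ ≈ 0.525, b = sin(fδ)/sin δ ≈ 0.547.
p = a·p₁ + b·p₂ ≈ (0.888, 0.047, 0.458); φ = arcsin(p_z) ≈ 27.25°, λ = atan2(p_y, p_x) ≈ 3.01°.

≈ 27°N, 3°E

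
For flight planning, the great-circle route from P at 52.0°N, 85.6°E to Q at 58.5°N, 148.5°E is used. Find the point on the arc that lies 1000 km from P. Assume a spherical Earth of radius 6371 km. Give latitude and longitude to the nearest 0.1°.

Convert each endpoint to a unit vector on the sphere (x = cos φ cos λ, y = cos φ sin λ, z = sin φ).
The central angle between the endpoints is δ = arccos(p₁·p₂) ≈ 0.612 rad (35.1°). The total great-circle distance is δ·R ≈ 0.612 × 6371 ≈ 3900 km, so the target fraction is f = 1000/3900 ≈ 0.256.
Interpolate at f ≈ 0.256 with slerp weights a = sin((1−f)δ)/sin δ ≈ 0.765, b = sin(fδ)/sin δ ≈ 0.272.
p = a·p₁ + b·p₂ ≈ (-0.085, 0.544, 0.835); φ = arcsin(p_z) ≈ 56.60°, λ = atan2(p_y, p_x) ≈ 98.89°.

≈ 56.6°N, 98.9°E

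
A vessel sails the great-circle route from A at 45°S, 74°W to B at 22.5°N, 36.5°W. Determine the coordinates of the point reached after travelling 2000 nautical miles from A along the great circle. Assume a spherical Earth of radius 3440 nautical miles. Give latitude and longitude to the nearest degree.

Write both endpoints as unit vectors p₁, p₂ with components (cos φ cos λ, cos φ sin λ, sin φ).
The central angle between the endpoints is δ = arccos(p₁·p₂) ≈ 1.321 rad (75.7°). The total great-circle distance is δ·R ≈ 1.321 × 3440 ≈ 4543 nmi, so the target fraction is f = 2000/4543 ≈ 0.440.
Interpolate at f ≈ 0.440 with slerp weights a = sin((1−f)δ)/sin δ ≈ 0.695, b = sin(fδ)/sin δ ≈ 0.567.
p = a·p₁ + b·p₂ ≈ (0.556, -0.784, -0.275); φ = arcsin(p_z) ≈ -15.95°, λ = atan2(p_y, p_x) ≈ -54.64°.

≈ 16°S, 55°W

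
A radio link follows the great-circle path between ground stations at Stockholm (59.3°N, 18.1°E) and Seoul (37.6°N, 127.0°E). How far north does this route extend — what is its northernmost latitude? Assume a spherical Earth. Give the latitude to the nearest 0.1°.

≈ 65.4°N

The great circle lies in the plane with unit normal n̂ = (p₁ × p₂)/|p₁ × p₂|.
Here n̂_z ≈ +0.416; the vertex latitude is φ_max = arccos|n̂_z| ≈ 65.4°.
Check via Clairaut: cos φ_max = |cos φ₁| · sin C = cos(59.3°)·sin(54.6°) ≈ 0.416, again giving ≈ 65.4°.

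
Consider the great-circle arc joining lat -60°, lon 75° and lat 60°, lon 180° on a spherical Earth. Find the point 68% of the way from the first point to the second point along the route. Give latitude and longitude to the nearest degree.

≈ lat 24°, lon 139°

Write both endpoints as unit vectors p₁, p₂ with components (cos φ cos λ, cos φ sin λ, sin φ).
The central angle between the endpoints is δ = arccos(p₁·p₂) ≈ 2.523 rad (144.6°).
Interpolate at f = 0.68 with slerp weights a = sin((1−f)δ)/sin δ ≈ 1.246, b = sin(fδ)/sin δ ≈ 1.706.
p = a·p₁ + b·p₂ ≈ (-0.692, 0.602, 0.399); φ = arcsin(p_z) ≈ 23.51°, λ = atan2(p_y, p_x) ≈ 138.99°.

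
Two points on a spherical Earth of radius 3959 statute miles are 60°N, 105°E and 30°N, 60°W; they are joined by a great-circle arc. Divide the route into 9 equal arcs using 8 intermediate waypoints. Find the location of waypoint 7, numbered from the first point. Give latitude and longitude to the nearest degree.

≈ 50°N, 56°W

Convert each endpoint to a unit vector on the sphere (x = cos φ cos λ, y = cos φ sin λ, z = sin φ).
The central angle between the endpoints is δ = arccos(p₁·p₂) ≈ 1.556 rad (89.2°).
Interpolate at f = 7/9 with slerp weights a = sin((1−f)δ)/sin δ ≈ 0.339, b = sin(fδ)/sin δ ≈ 0.936.
p = a·p₁ + b·p₂ ≈ (0.361, -0.538, 0.761); φ = arcsin(p_z) ≈ 49.59°, λ = atan2(p_y, p_x) ≈ -56.12°.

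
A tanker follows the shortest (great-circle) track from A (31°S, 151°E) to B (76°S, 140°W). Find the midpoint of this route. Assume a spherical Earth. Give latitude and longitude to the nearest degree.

≈ (57°S, 164°E)

Write both endpoints as unit vectors p₁, p₂ with components (cos φ cos λ, cos φ sin λ, sin φ).
The central angle between the endpoints is δ = arccos(p₁·p₂) ≈ 0.959 rad (55.0°).
Interpolate at f = 1/2 with slerp weights a = sin((1−f)δ)/sin δ ≈ 0.564, b = sin(fδ)/sin δ ≈ 0.564.
p = a·p₁ + b·p₂ ≈ (-0.527, 0.147, -0.837); φ = arcsin(p_z) ≈ -56.84°, λ = atan2(p_y, p_x) ≈ 164.46°.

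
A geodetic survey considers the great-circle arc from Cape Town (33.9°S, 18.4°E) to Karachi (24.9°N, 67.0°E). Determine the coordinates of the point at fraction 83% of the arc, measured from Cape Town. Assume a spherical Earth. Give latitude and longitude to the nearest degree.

≈ 15°N, 59°E

Convert each endpoint to a unit vector on the sphere (x = cos φ cos λ, y = cos φ sin λ, z = sin φ).
The central angle between the endpoints is δ = arccos(p₁·p₂) ≈ 1.305 rad (74.7°).
Interpolate at f = 0.83 with slerp weights a = sin((1−f)δ)/sin δ ≈ 0.228, b = sin(fδ)/sin δ ≈ 0.916.
p = a·p₁ + b·p₂ ≈ (0.504, 0.824, 0.258); φ = arcsin(p_z) ≈ 14.97°, λ = atan2(p_y, p_x) ≈ 58.55°.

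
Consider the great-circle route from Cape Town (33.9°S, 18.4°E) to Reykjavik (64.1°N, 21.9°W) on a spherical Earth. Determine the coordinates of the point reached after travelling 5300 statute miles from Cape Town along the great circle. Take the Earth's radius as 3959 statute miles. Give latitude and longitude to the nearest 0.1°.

≈ 40.1°N, 3.3°W

From cos δ = sin φ₁ sin φ₂ + cos φ₁ cos φ₂ cos Δλ, the central angle is δ ≈ 1.798 rad (103.0°). The total great-circle distance is δ·R ≈ 1.798 × 3959 ≈ 7118 mi, so the target fraction is f = 5300/7118 ≈ 0.745.
Interpolate at f ≈ 0.745 with slerp weights a = sin((1−f)δ)/sin δ ≈ 0.455, b = sin(fδ)/sin δ ≈ 0.999.
p = a·p₁ + b·p₂ ≈ (0.763, -0.044, 0.645); φ = arcsin(p_z) ≈ 40.15°, λ = atan2(p_y, p_x) ≈ -3.27°.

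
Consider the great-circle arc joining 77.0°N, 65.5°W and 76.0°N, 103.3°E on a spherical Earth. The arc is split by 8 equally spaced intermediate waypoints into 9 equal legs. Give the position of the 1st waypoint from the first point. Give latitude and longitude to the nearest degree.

≈ 80°N, 64°W

Convert each endpoint to a unit vector on the sphere (x = cos φ cos λ, y = cos φ sin λ, z = sin φ).
The central angle between the endpoints is δ = arccos(p₁·p₂) ≈ 0.469 rad (26.9°).
Interpolate at f = 1/9 with slerp weights a = sin((1−f)δ)/sin δ ≈ 0.896, b = sin(fδ)/sin δ ≈ 0.115.
p = a·p₁ + b·p₂ ≈ (0.077, -0.156, 0.985); φ = arcsin(p_z) ≈ 79.96°, λ = atan2(p_y, p_x) ≈ -63.72°.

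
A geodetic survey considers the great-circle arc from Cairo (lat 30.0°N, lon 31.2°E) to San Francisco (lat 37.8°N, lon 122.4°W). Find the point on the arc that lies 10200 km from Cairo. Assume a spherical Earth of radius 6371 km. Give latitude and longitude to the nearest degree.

≈ lat 52°N, lon 112°W

Write both endpoints as unit vectors p₁, p₂ with components (cos φ cos λ, cos φ sin λ, sin φ).
The central angle between the endpoints is δ = arccos(p₁·p₂) ≈ 1.882 rad (107.8°). The total great-circle distance is δ·R ≈ 1.882 × 6371 ≈ 11992 km, so the target fraction is f = 10200/11992 ≈ 0.851.
Interpolate at f ≈ 0.851 with slerp weights a = sin((1−f)δ)/sin δ ≈ 0.292, b = sin(fδ)/sin δ ≈ 1.050.
p = a·p₁ + b·p₂ ≈ (-0.229, -0.570, 0.789); φ = arcsin(p_z) ≈ 52.13°, λ = atan2(p_y, p_x) ≈ -111.86°.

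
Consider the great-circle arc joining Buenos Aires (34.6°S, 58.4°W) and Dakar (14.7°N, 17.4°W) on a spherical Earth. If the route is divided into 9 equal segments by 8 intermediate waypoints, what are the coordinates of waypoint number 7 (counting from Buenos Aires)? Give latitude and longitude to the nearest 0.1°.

≈ 3.5°N, 25.8°W

Write both endpoints as unit vectors p₁, p₂ with components (cos φ cos λ, cos φ sin λ, sin φ).
The central angle between the endpoints is δ = arccos(p₁·p₂) ≈ 1.096 rad (62.8°).
Interpolate at f = 7/9 with slerp weights a = sin((1−f)δ)/sin δ ≈ 0.271, b = sin(fδ)/sin δ ≈ 0.847.
p = a·p₁ + b·p₂ ≈ (0.898, -0.435, 0.061); φ = arcsin(p_z) ≈ 3.49°, λ = atan2(p_y, p_x) ≈ -25.84°.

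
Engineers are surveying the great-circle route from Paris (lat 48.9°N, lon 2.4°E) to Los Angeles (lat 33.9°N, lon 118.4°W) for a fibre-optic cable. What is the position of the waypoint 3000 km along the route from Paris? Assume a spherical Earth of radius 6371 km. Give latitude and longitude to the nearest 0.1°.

Write both endpoints as unit vectors p₁, p₂ with components (cos φ cos λ, cos φ sin λ, sin φ).
The central angle between the endpoints is δ = arccos(p₁·p₂) ≈ 1.429 rad (81.9°). The total great-circle distance is δ·R ≈ 1.429 × 6371 ≈ 9107 km, so the target fraction is f = 3000/9107 ≈ 0.329.
Interpolate at f ≈ 0.329 with slerp weights a = sin((1−f)δ)/sin δ ≈ 0.827, b = sin(fδ)/sin δ ≈ 0.458.
p = a·p₁ + b·p₂ ≈ (0.362, -0.312, 0.878); φ = arcsin(p_z) ≈ 61.46°, λ = atan2(p_y, p_x) ≈ -40.74°.

≈ lat 61.5°N, lon 40.7°W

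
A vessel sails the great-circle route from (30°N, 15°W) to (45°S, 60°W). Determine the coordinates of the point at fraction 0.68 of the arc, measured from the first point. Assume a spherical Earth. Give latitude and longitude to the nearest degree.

≈ (22°S, 42°W)

Convert each endpoint to a unit vector on the sphere (x = cos φ cos λ, y = cos φ sin λ, z = sin φ).
The central angle between the endpoints is δ = arccos(p₁·p₂) ≈ 1.491 rad (85.4°).
Interpolate at f = 0.68 with slerp weights a = sin((1−f)δ)/sin δ ≈ 0.461, b = sin(fδ)/sin δ ≈ 0.852.
p = a·p₁ + b·p₂ ≈ (0.687, -0.625, -0.372); φ = arcsin(p_z) ≈ -21.83°, λ = atan2(p_y, p_x) ≈ -42.31°.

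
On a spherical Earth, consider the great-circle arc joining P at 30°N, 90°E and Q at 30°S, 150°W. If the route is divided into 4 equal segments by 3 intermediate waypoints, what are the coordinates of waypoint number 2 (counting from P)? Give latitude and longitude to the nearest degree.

Write both endpoints as unit vectors p₁, p₂ with components (cos φ cos λ, cos φ sin λ, sin φ).
The central angle between the endpoints is δ = arccos(p₁·p₂) ≈ 2.246 rad (128.7°).
Interpolate at f = 2/4 with slerp weights a = sin((1−f)δ)/sin δ ≈ 1.155, b = sin(fδ)/sin δ ≈ 1.155.
p = a·p₁ + b·p₂ ≈ (-0.866, 0.500, 0.000); φ = arcsin(p_z) ≈ 0.00°, λ = atan2(p_y, p_x) ≈ 150.00°.

≈ 0°N, 150°E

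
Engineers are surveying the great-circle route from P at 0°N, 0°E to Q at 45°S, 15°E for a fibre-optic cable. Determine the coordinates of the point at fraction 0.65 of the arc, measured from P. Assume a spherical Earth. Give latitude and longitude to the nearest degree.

Convert each endpoint to a unit vector on the sphere (x = cos φ cos λ, y = cos φ sin λ, z = sin φ).
The central angle between the endpoints is δ = arccos(p₁·p₂) ≈ 0.819 rad (46.9°).
Interpolate at f = 0.65 with slerp weights a = sin((1−f)δ)/sin δ ≈ 0.387, b = sin(fδ)/sin δ ≈ 0.695.
p = a·p₁ + b·p₂ ≈ (0.862, 0.127, -0.491); φ = arcsin(p_z) ≈ -29.43°, λ = atan2(p_y, p_x) ≈ 8.40°.

≈ 29°S, 8°E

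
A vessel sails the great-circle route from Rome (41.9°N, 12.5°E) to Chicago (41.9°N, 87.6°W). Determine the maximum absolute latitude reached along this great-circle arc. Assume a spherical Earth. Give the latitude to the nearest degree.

≈ 54°N

The great circle lies in the plane with unit normal n̂ = (p₁ × p₂)/|p₁ × p₂|.
Here n̂_z ≈ -0.582; the vertex latitude is φ_max = arccos|n̂_z| ≈ 54.4°.
Check via Clairaut: cos φ_max = |cos φ₁| · sin C = cos(41.9°)·sin(51.4°) ≈ 0.582, again giving ≈ 54.4°.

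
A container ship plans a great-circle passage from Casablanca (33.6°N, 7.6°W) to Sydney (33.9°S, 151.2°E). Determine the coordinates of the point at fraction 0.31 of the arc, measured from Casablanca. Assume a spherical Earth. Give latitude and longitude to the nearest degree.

≈ 16°N, 45°E

From cos δ = sin φ₁ sin φ₂ + cos φ₁ cos φ₂ cos Δλ, the central angle is δ ≈ 2.834 rad (162.4°).
Interpolate at f = 0.31 with slerp weights a = sin((1−f)δ)/sin δ ≈ 3.065, b = sin(fδ)/sin δ ≈ 2.546.
p = a·p₁ + b·p₂ ≈ (0.679, 0.681, 0.276); φ = arcsin(p_z) ≈ 16.03°, λ = atan2(p_y, p_x) ≈ 45.08°.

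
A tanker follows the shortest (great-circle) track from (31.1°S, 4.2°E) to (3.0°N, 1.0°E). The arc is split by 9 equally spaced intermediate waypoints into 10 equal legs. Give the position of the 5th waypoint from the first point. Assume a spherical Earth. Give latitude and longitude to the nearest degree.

≈ (14°S, 2°E)

Write both endpoints as unit vectors p₁, p₂ with components (cos φ cos λ, cos φ sin λ, sin φ).
The central angle between the endpoints is δ = arccos(p₁·p₂) ≈ 0.598 rad (34.2°).
Interpolate at f = 5/10 with slerp weights a = sin((1−f)δ)/sin δ ≈ 0.523, b = sin(fδ)/sin δ ≈ 0.523.
p = a·p₁ + b·p₂ ≈ (0.969, 0.042, -0.243); φ = arcsin(p_z) ≈ -14.06°, λ = atan2(p_y, p_x) ≈ 2.48°.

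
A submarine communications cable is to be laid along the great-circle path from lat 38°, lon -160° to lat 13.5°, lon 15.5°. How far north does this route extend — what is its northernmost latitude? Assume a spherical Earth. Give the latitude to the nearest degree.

The great circle lies in the plane with unit normal n̂ = (p₁ × p₂)/|p₁ × p₂|.
Here n̂_z ≈ +0.077; the vertex latitude is φ_max = arccos|n̂_z| ≈ 85.6°.

≈ 86°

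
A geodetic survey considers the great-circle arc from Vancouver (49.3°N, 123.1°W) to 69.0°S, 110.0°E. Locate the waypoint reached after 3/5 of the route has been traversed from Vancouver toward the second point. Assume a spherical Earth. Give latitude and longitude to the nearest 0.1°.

≈ 32.2°S, 162.8°W

Write both endpoints as unit vectors p₁, p₂ with components (cos φ cos λ, cos φ sin λ, sin φ).
The central angle between the endpoints is δ = arccos(p₁·p₂) ≈ 2.583 rad (148.0°).
Interpolate at f = 3/5 with slerp weights a = sin((1−f)δ)/sin δ ≈ 1.621, b = sin(fδ)/sin δ ≈ 1.887.
p = a·p₁ + b·p₂ ≈ (-0.809, -0.250, -0.533); φ = arcsin(p_z) ≈ -32.18°, λ = atan2(p_y, p_x) ≈ -162.81°.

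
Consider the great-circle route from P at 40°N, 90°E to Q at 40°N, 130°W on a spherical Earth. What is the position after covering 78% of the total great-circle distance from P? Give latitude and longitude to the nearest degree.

The haversine formula gives a central angle δ ≈ 1.607 rad (92.1°) between the endpoints.
Interpolate at f = 0.78 with slerp weights a = sin((1−f)δ)/sin δ ≈ 0.346, b = sin(fδ)/sin δ ≈ 0.951.
p = a·p₁ + b·p₂ ≈ (-0.468, -0.292, 0.834); φ = arcsin(p_z) ≈ 56.50°, λ = atan2(p_y, p_x) ≈ -148.00°.

≈ 56°N, 148°W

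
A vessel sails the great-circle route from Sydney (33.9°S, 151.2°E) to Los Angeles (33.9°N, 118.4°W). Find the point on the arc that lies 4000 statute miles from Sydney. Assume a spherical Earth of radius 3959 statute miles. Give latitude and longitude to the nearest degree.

≈ (3°N, 161°W)

Convert each endpoint to a unit vector on the sphere (x = cos φ cos λ, y = cos φ sin λ, z = sin φ).
The central angle between the endpoints is δ = arccos(p₁·p₂) ≈ 1.892 rad (108.4°). The total great-circle distance is δ·R ≈ 1.892 × 3959 ≈ 7491 mi, so the target fraction is f = 4000/7491 ≈ 0.534.
Interpolate at f ≈ 0.534 with slerp weights a = sin((1−f)δ)/sin δ ≈ 0.814, b = sin(fδ)/sin δ ≈ 0.893.
p = a·p₁ + b·p₂ ≈ (-0.944, -0.326, 0.044); φ = arcsin(p_z) ≈ 2.53°, λ = atan2(p_y, p_x) ≈ -160.92°.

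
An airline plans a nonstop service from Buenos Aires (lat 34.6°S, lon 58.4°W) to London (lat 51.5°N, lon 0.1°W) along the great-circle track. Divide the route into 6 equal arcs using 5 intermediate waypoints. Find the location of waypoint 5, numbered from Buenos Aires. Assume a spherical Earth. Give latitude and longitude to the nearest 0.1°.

From cos δ = sin φ₁ sin φ₂ + cos φ₁ cos φ₂ cos Δλ, the central angle is δ ≈ 1.747 rad (100.1°).
Interpolate at f = 5/6 with slerp weights a = sin((1−f)δ)/sin δ ≈ 0.292, b = sin(fδ)/sin δ ≈ 1.009.
p = a·p₁ + b·p₂ ≈ (0.754, -0.205, 0.624); φ = arcsin(p_z) ≈ 38.61°, λ = atan2(p_y, p_x) ≈ -15.25°.

≈ lat 38.6°N, lon 15.2°W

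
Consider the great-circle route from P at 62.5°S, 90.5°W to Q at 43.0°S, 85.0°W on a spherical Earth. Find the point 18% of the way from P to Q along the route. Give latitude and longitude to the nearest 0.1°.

Convert each endpoint to a unit vector on the sphere (x = cos φ cos λ, y = cos φ sin λ, z = sin φ).
The central angle between the endpoints is δ = arccos(p₁·p₂) ≈ 0.345 rad (19.8°).
Interpolate at f = 0.18 with slerp weights a = sin((1−f)δ)/sin δ ≈ 0.825, b = sin(fδ)/sin δ ≈ 0.184.
p = a·p₁ + b·p₂ ≈ (0.008, -0.515, -0.857); φ = arcsin(p_z) ≈ -59.01°, λ = atan2(p_y, p_x) ≈ -89.07°.

≈ 59.0°S, 89.1°W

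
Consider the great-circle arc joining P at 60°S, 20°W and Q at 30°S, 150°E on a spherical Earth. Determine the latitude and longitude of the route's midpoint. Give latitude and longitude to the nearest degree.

≈ 74°S, 137°E

The haversine formula gives a central angle δ ≈ 1.564 rad (89.6°) between the endpoints.
Interpolate at f = 1/2 with slerp weights a = sin((1−f)δ)/sin δ ≈ 0.705, b = sin(fδ)/sin δ ≈ 0.705.
p = a·p₁ + b·p₂ ≈ (-0.197, 0.185, -0.963); φ = arcsin(p_z) ≈ -74.32°, λ = atan2(p_y, p_x) ≈ 136.92°.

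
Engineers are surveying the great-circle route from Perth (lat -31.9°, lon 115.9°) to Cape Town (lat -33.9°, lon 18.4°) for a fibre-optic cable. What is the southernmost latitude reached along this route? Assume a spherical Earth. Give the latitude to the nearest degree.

The great circle lies in the plane with unit normal n̂ = (p₁ × p₂)/|p₁ × p₂|.
Here n̂_z ≈ -0.713; the vertex latitude is φ_max = arccos|n̂_z| ≈ 44.5°.

≈ -44°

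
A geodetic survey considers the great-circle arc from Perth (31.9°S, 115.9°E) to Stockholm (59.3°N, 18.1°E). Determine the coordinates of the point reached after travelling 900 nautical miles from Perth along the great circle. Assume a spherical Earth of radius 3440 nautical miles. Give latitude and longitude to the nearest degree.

Write both endpoints as unit vectors p₁, p₂ with components (cos φ cos λ, cos φ sin λ, sin φ).
The central angle between the endpoints is δ = arccos(p₁·p₂) ≈ 2.110 rad (120.9°). The total great-circle distance is δ·R ≈ 2.110 × 3440 ≈ 7257 nmi, so the target fraction is f = 900/7257 ≈ 0.124.
Interpolate at f ≈ 0.124 with slerp weights a = sin((1−f)δ)/sin δ ≈ 1.121, b = sin(fδ)/sin δ ≈ 0.301.
p = a·p₁ + b·p₂ ≈ (-0.269, 0.904, -0.333); φ = arcsin(p_z) ≈ -19.45°, λ = atan2(p_y, p_x) ≈ 106.60°.

≈ 19°S, 107°E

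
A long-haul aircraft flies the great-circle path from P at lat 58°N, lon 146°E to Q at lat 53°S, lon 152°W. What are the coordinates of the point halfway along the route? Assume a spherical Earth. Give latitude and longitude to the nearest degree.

≈ lat 3°N, lon 179°E

The haversine formula gives a central angle δ ≈ 2.127 rad (121.8°) between the endpoints.
Interpolate at f = 1/2 with slerp weights a = sin((1−f)δ)/sin δ ≈ 1.029, b = sin(fδ)/sin δ ≈ 1.029.
p = a·p₁ + b·p₂ ≈ (-0.999, 0.014, 0.051); φ = arcsin(p_z) ≈ 2.91°, λ = atan2(p_y, p_x) ≈ 179.19°.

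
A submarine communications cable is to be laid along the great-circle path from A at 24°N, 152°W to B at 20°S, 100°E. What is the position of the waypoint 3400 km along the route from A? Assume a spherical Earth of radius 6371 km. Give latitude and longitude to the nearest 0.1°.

Write both endpoints as unit vectors p₁, p₂ with components (cos φ cos λ, cos φ sin λ, sin φ).
The central angle between the endpoints is δ = arccos(p₁·p₂) ≈ 1.987 rad (113.9°). The total great-circle distance is δ·R ≈ 1.987 × 6371 ≈ 12660 km, so the target fraction is f = 3400/12660 ≈ 0.269.
Interpolate at f ≈ 0.269 with slerp weights a = sin((1−f)δ)/sin δ ≈ 1.086, b = sin(fδ)/sin δ ≈ 0.556.
p = a·p₁ + b·p₂ ≈ (-0.967, 0.049, 0.251); φ = arcsin(p_z) ≈ 14.56°, λ = atan2(p_y, p_x) ≈ 177.10°.

≈ 14.6°N, 177.1°E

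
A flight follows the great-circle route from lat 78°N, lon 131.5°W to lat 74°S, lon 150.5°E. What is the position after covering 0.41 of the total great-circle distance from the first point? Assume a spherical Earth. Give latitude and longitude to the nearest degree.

Write both endpoints as unit vectors p₁, p₂ with components (cos φ cos λ, cos φ sin λ, sin φ).
The central angle between the endpoints is δ = arccos(p₁·p₂) ≈ 2.761 rad (158.2°).
Interpolate at f = 0.41 with slerp weights a = sin((1−f)δ)/sin δ ≈ 2.686, b = sin(fδ)/sin δ ≈ 2.435.
p = a·p₁ + b·p₂ ≈ (-0.954, -0.088, 0.286); φ = arcsin(p_z) ≈ 16.62°, λ = atan2(p_y, p_x) ≈ -174.75°.

≈ lat 17°N, lon 175°W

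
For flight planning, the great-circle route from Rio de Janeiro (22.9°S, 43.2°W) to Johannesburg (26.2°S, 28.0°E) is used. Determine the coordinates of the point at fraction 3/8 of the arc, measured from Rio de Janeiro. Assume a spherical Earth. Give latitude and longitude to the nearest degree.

Write both endpoints as unit vectors p₁, p₂ with components (cos φ cos λ, cos φ sin λ, sin φ).
The central angle between the endpoints is δ = arccos(p₁·p₂) ≈ 1.117 rad (64.0°).
Interpolate at f = 3/8 with slerp weights a = sin((1−f)δ)/sin δ ≈ 0.715, b = sin(fδ)/sin δ ≈ 0.453.
p = a·p₁ + b·p₂ ≈ (0.839, -0.260, -0.478); φ = arcsin(p_z) ≈ -28.56°, λ = atan2(p_y, p_x) ≈ -17.24°.

≈ (29°S, 17°W)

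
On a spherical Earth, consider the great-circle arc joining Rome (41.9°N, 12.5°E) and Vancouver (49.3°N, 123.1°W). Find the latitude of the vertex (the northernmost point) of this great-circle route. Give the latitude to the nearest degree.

The great circle lies in the plane with unit normal n̂ = (p₁ × p₂)/|p₁ × p₂|.
Here n̂_z ≈ -0.344; the vertex latitude is φ_max = arccos|n̂_z| ≈ 69.9°.
Check via Clairaut: cos φ_max = |cos φ₁| · sin C = cos(41.9°)·sin(27.5°) ≈ 0.344, again giving ≈ 69.9°.

≈ 70°N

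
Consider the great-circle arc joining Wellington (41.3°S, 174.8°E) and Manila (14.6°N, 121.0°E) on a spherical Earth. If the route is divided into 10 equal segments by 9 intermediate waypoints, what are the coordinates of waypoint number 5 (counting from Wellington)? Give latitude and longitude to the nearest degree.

≈ 15°S, 144°E

From cos δ = sin φ₁ sin φ₂ + cos φ₁ cos φ₂ cos Δλ, the central angle is δ ≈ 1.305 rad (74.8°).
Interpolate at f = 5/10 with slerp weights a = sin((1−f)δ)/sin δ ≈ 0.629, b = sin(fδ)/sin δ ≈ 0.629.
p = a·p₁ + b·p₂ ≈ (-0.784, 0.565, -0.257); φ = arcsin(p_z) ≈ -14.87°, λ = atan2(p_y, p_x) ≈ 144.24°.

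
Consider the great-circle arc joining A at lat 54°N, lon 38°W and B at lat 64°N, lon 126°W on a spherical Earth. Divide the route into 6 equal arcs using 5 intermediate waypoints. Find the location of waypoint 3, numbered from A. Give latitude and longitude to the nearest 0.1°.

Write both endpoints as unit vectors p₁, p₂ with components (cos φ cos λ, cos φ sin λ, sin φ).
The central angle between the endpoints is δ = arccos(p₁·p₂) ≈ 0.743 rad (42.6°).
Interpolate at f = 3/6 with slerp weights a = sin((1−f)δ)/sin δ ≈ 0.537, b = sin(fδ)/sin δ ≈ 0.537.
p = a·p₁ + b·p₂ ≈ (0.110, -0.385, 0.917); φ = arcsin(p_z) ≈ 66.42°, λ = atan2(p_y, p_x) ≈ -74.00°.

≈ lat 66.4°N, lon 74.0°W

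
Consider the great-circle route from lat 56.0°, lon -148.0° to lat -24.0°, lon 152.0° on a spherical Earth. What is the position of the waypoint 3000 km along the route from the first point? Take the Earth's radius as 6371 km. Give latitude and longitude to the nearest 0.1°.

Convert each endpoint to a unit vector on the sphere (x = cos φ cos λ, y = cos φ sin λ, z = sin φ).
The central angle between the endpoints is δ = arccos(p₁·p₂) ≈ 1.653 rad (94.7°). The total great-circle distance is δ·R ≈ 1.653 × 6371 ≈ 10529 km, so the target fraction is f = 3000/10529 ≈ 0.285.
Interpolate at f ≈ 0.285 with slerp weights a = sin((1−f)δ)/sin δ ≈ 0.928, b = sin(fδ)/sin δ ≈ 0.455.
p = a·p₁ + b·p₂ ≈ (-0.807, -0.080, 0.585); φ = arcsin(p_z) ≈ 35.77°, λ = atan2(p_y, p_x) ≈ -174.35°.

≈ lat 35.8°, lon -174.4°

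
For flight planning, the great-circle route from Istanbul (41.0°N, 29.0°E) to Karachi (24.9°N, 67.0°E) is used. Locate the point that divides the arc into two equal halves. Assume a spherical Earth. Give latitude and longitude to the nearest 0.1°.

Write both endpoints as unit vectors p₁, p₂ with components (cos φ cos λ, cos φ sin λ, sin φ).
The central angle between the endpoints is δ = arccos(p₁·p₂) ≈ 0.617 rad (35.3°).
Interpolate at f = 1/2 with slerp weights a = sin((1−f)δ)/sin δ ≈ 0.525, b = sin(fδ)/sin δ ≈ 0.525.
p = a·p₁ + b·p₂ ≈ (0.532, 0.630, 0.565); φ = arcsin(p_z) ≈ 34.42°, λ = atan2(p_y, p_x) ≈ 49.81°.

≈ (34.4°N, 49.8°E)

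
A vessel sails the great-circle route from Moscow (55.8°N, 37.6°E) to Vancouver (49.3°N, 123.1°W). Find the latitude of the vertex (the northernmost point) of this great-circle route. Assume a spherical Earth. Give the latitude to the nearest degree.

≈ 83°N

The great circle lies in the plane with unit normal n̂ = (p₁ × p₂)/|p₁ × p₂|.
Here n̂_z ≈ -0.126; the vertex latitude is φ_max = arccos|n̂_z| ≈ 82.7°.
Check via Clairaut: cos φ_max = |cos φ₁| · sin C = cos(55.8°)·sin(13.0°) ≈ 0.126, again giving ≈ 82.7°.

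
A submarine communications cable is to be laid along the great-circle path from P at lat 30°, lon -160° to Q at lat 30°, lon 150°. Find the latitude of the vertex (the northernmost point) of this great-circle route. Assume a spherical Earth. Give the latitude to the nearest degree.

The great circle lies in the plane with unit normal n̂ = (p₁ × p₂)/|p₁ × p₂|.
Here n̂_z ≈ -0.843; the vertex latitude is φ_max = arccos|n̂_z| ≈ 32.5°.
Check via Clairaut: cos φ_max = |cos φ₁| · sin C = cos(30.0°)·sin(76.9°) ≈ 0.843, again giving ≈ 32.5°.

≈ 32°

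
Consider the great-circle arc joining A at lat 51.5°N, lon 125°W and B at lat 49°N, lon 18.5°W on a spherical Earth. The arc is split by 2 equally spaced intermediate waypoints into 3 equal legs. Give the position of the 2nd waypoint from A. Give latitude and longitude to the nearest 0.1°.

≈ lat 61.2°N, lon 48.1°W

Write both endpoints as unit vectors p₁, p₂ with components (cos φ cos λ, cos φ sin λ, sin φ).
The central angle between the endpoints is δ = arccos(p₁·p₂) ≈ 1.076 rad (61.7°).
Interpolate at f = 2/3 with slerp weights a = sin((1−f)δ)/sin δ ≈ 0.399, b = sin(fδ)/sin δ ≈ 0.747.
p = a·p₁ + b·p₂ ≈ (0.322, -0.359, 0.876); φ = arcsin(p_z) ≈ 61.16°, λ = atan2(p_y, p_x) ≈ -48.07°.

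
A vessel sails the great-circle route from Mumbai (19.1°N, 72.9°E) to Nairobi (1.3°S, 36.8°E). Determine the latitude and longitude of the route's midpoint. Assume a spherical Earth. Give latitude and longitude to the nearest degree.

Convert each endpoint to a unit vector on the sphere (x = cos φ cos λ, y = cos φ sin λ, z = sin φ).
The central angle between the endpoints is δ = arccos(p₁·p₂) ≈ 0.714 rad (40.9°).
Interpolate at f = 1/2 with slerp weights a = sin((1−f)δ)/sin δ ≈ 0.534, b = sin(fδ)/sin δ ≈ 0.534.
p = a·p₁ + b·p₂ ≈ (0.575, 0.802, 0.163); φ = arcsin(p_z) ≈ 9.35°, λ = atan2(p_y, p_x) ≈ 54.32°.

≈ 9°N, 54°E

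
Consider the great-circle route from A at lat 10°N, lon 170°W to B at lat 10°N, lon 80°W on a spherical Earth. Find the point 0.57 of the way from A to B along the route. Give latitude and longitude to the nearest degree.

Write both endpoints as unit vectors p₁, p₂ with components (cos φ cos λ, cos φ sin λ, sin φ).
The central angle between the endpoints is δ = arccos(p₁·p₂) ≈ 1.541 rad (88.3°).
Interpolate at f = 0.57 with slerp weights a = sin((1−f)δ)/sin δ ≈ 0.615, b = sin(fδ)/sin δ ≈ 0.770.
p = a·p₁ + b·p₂ ≈ (-0.465, -0.852, 0.241); φ = arcsin(p_z) ≈ 13.92°, λ = atan2(p_y, p_x) ≈ -118.63°.

≈ lat 14°N, lon 119°W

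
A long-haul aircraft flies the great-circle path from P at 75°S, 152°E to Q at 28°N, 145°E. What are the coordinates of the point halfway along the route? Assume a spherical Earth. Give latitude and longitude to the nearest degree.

Convert each endpoint to a unit vector on the sphere (x = cos φ cos λ, y = cos φ sin λ, z = sin φ).
The central angle between the endpoints is δ = arccos(p₁·p₂) ≈ 1.799 rad (103.1°).
Interpolate at f = 1/2 with slerp weights a = sin((1−f)δ)/sin δ ≈ 0.804, b = sin(fδ)/sin δ ≈ 0.804.
p = a·p₁ + b·p₂ ≈ (-0.765, 0.505, -0.399); φ = arcsin(p_z) ≈ -23.53°, λ = atan2(p_y, p_x) ≈ 146.59°.

≈ 24°S, 147°E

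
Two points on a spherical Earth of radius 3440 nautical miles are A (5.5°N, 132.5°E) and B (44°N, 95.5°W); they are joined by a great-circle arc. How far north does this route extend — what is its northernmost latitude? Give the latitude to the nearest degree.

The great circle lies in the plane with unit normal n̂ = (p₁ × p₂)/|p₁ × p₂|.
Here n̂_z ≈ +0.584; the vertex latitude is φ_max = arccos|n̂_z| ≈ 54.3°.
Check via Clairaut: cos φ_max = |cos φ₁| · sin C = cos(5.5°)·sin(35.9°) ≈ 0.584, again giving ≈ 54.3°.

≈ 54°N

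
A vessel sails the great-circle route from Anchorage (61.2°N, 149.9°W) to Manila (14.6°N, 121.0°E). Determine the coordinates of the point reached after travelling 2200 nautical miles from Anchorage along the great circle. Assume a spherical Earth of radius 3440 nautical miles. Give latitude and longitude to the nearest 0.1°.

Write both endpoints as unit vectors p₁, p₂ with components (cos φ cos λ, cos φ sin λ, sin φ).
The central angle between the endpoints is δ = arccos(p₁·p₂) ≈ 1.341 rad (76.8°). The total great-circle distance is δ·R ≈ 1.341 × 3440 ≈ 4612 nmi, so the target fraction is f = 2200/4612 ≈ 0.477.
Interpolate at f ≈ 0.477 with slerp weights a = sin((1−f)δ)/sin δ ≈ 0.662, b = sin(fδ)/sin δ ≈ 0.613.
p = a·p₁ + b·p₂ ≈ (-0.582, 0.348, 0.735); φ = arcsin(p_z) ≈ 47.31°, λ = atan2(p_y, p_x) ≈ 149.08°.

≈ (47.3°N, 149.1°E)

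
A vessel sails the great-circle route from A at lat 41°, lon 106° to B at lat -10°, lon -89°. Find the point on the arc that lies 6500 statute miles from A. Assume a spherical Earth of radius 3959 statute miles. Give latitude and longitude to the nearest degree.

≈ lat 38°, lon -110°

Convert each endpoint to a unit vector on the sphere (x = cos φ cos λ, y = cos φ sin λ, z = sin φ).
The central angle between the endpoints is δ = arccos(p₁·p₂) ≈ 2.553 rad (146.3°). The total great-circle distance is δ·R ≈ 2.553 × 3959 ≈ 10108 mi, so the target fraction is f = 6500/10108 ≈ 0.643.
Interpolate at f ≈ 0.643 with slerp weights a = sin((1−f)δ)/sin δ ≈ 1.424, b = sin(fδ)/sin δ ≈ 1.797.
p = a·p₁ + b·p₂ ≈ (-0.265, -0.737, 0.622); φ = arcsin(p_z) ≈ 38.47°, λ = atan2(p_y, p_x) ≈ -109.81°.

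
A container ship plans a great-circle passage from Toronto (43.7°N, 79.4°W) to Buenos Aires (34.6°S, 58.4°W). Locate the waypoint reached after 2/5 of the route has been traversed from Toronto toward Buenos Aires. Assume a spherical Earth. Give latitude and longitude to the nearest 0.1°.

From cos δ = sin φ₁ sin φ₂ + cos φ₁ cos φ₂ cos Δλ, the central angle is δ ≈ 1.407 rad (80.6°).
Interpolate at f = 2/5 with slerp weights a = sin((1−f)δ)/sin δ ≈ 0.758, b = sin(fδ)/sin δ ≈ 0.541.
p = a·p₁ + b·p₂ ≈ (0.334, -0.917, 0.216); φ = arcsin(p_z) ≈ 12.49°, λ = atan2(p_y, p_x) ≈ -70.00°.

≈ 12.5°N, 70.0°W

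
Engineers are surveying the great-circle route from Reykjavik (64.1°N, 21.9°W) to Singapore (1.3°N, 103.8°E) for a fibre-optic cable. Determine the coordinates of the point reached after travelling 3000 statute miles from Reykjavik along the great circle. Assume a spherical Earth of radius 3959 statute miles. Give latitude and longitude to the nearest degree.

The haversine formula gives a central angle δ ≈ 1.807 rad (103.6°) between the endpoints. The total great-circle distance is δ·R ≈ 1.807 × 3959 ≈ 7156 mi, so the target fraction is f = 3000/7156 ≈ 0.419.
Interpolate at f ≈ 0.419 with slerp weights a = sin((1−f)δ)/sin δ ≈ 0.892, b = sin(fδ)/sin δ ≈ 0.707.
p = a·p₁ + b·p₂ ≈ (0.193, 0.541, 0.819); φ = arcsin(p_z) ≈ 54.94°, λ = atan2(p_y, p_x) ≈ 70.37°.

≈ 55°N, 70°E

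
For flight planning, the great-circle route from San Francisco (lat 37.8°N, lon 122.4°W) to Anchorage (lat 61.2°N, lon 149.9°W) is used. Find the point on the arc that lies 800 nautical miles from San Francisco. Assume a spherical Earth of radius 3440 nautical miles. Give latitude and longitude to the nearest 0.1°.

≈ lat 49.3°N, lon 131.7°W

From cos δ = sin φ₁ sin φ₂ + cos φ₁ cos φ₂ cos Δλ, the central angle is δ ≈ 0.506 rad (29.0°). The total great-circle distance is δ·R ≈ 0.506 × 3440 ≈ 1740 nmi, so the target fraction is f = 800/1740 ≈ 0.460.
Interpolate at f ≈ 0.460 with slerp weights a = sin((1−f)δ)/sin δ ≈ 0.557, b = sin(fδ)/sin δ ≈ 0.476.
p = a·p₁ + b·p₂ ≈ (-0.434, -0.487, 0.758); φ = arcsin(p_z) ≈ 49.31°, λ = atan2(p_y, p_x) ≈ -131.74°.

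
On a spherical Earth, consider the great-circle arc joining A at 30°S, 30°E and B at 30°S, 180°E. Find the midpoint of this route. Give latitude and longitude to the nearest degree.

Write both endpoints as unit vectors p₁, p₂ with components (cos φ cos λ, cos φ sin λ, sin φ).
The central angle between the endpoints is δ = arccos(p₁·p₂) ≈ 1.982 rad (113.5°).
Interpolate at f = 1/2 with slerp weights a = sin((1−f)δ)/sin δ ≈ 0.913, b = sin(fδ)/sin δ ≈ 0.913.
p = a·p₁ + b·p₂ ≈ (-0.106, 0.395, -0.913); φ = arcsin(p_z) ≈ -65.85°, λ = atan2(p_y, p_x) ≈ 105.00°.

≈ 66°S, 105°E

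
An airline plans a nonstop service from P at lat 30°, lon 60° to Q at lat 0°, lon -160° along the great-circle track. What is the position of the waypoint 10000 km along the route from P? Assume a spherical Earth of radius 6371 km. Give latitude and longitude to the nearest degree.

Convert each endpoint to a unit vector on the sphere (x = cos φ cos λ, y = cos φ sin λ, z = sin φ).
The central angle between the endpoints is δ = arccos(p₁·p₂) ≈ 2.296 rad (131.6°). The total great-circle distance is δ·R ≈ 2.296 × 6371 ≈ 14629 km, so the target fraction is f = 10000/14629 ≈ 0.684.
Interpolate at f ≈ 0.684 with slerp weights a = sin((1−f)δ)/sin δ ≈ 0.888, b = sin(fδ)/sin δ ≈ 1.336.
p = a·p₁ + b·p₂ ≈ (-0.871, 0.209, 0.444); φ = arcsin(p_z) ≈ 26.35°, λ = atan2(p_y, p_x) ≈ 166.53°.

≈ lat 26°, lon 167°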